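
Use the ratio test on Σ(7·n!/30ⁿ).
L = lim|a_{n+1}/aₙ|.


aₙ = 7·n!/30^n
a_{n+1}/aₙ = (n+1)!/30^(n+1) × 30^n/n!  (constant 7 cancels)
= (n+1)/30
L = lim(n→∞) (n+1)/30 = ∞
L > 1 → series DIVERGES

Diverges (ratio test: L = ∞ > 1)


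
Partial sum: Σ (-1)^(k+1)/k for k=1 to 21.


S = 1 - 1/2 + 1/3 - 1/4 + 1/5 - 1/6 + 1/7 - 1/8 ± ...
= 0.7164
(Full series converges to +ln(2) ≈ +0.6931)

S_21 = 0.7164


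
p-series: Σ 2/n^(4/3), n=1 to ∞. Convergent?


p-series test: Σ c/n^p converges if p > 1, diverges if p ≤ 1 (constant c > 0 doesn't affect convergence).
p = 4/3
4/3 > 1 → CONVERGES

Converges (p = 4/3 > 1)


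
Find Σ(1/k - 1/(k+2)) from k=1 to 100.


Telescoping with gap 2: two head and two tail terms survive.
= (1 + 1/2) - (1/101 + 1/102)
= 3/2 - 1/101 - 1/102 = 7625/5151

Sum = 7625/5151


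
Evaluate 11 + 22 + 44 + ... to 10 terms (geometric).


Sₙ = 11×(2^10 - 1)/(2 - 1)
= 11×(1024 - 1)/1
= 11×1023/1
= 11253

S_10 = 11253


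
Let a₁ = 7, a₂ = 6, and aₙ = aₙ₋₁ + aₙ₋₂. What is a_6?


Computing iteratively: 7, 6, 13, 19, 32, 51
a_6 = 51

a_6 = 51


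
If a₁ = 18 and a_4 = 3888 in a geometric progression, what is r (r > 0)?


r^(n-1) = aₙ/a₁
r^3 = 3888/18 = 216
r = 216^(1/3)
= 6

r = 6


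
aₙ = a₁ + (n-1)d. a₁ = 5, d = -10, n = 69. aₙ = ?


aₙ = a₁ + (n-1)d
= 5 + (69-1)×-10
= 5 - 680
= -675

a_69 = -675


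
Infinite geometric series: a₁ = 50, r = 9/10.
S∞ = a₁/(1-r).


S∞ = a₁/(1-r) = 50/(1 - 9/10)
= 50/(1/10)
= 500

S∞ = 500


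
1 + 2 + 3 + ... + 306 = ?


n(n+1)/2 = 306×307/2 = 93942/2 = 46971

Σk = 46971


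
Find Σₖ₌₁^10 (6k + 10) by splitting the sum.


Σ(6k+10) = 6·Σk + 10·n
= 6·55 + 10·10
= 330 + 100 = 430

Σ = 430


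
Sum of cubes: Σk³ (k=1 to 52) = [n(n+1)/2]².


n(n+1)/2 = 52×53/2 = 1378
Σk³ = 1378² = 1898884

Σk³ = 1898884


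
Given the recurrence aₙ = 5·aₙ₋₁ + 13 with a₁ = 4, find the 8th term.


Computing step by step:
a_1 = 4
a_2 = 33
a_3 = 178
a_4 = 903
a_5 = 4528
a_6 = 22653
a_7 = 113278
a_8 = 566403


a_8 = 566403


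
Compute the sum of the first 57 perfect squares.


n = 57
n(n+1)(2n+1)/6 = 57×58×115/6
= 380190/6 = 63365

Σk² = 63365


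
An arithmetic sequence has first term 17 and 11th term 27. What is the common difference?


d = (aₙ - a₁)/(n-1)
= (27 - 17)/(11-1)
= 10/10 = 1

d = 1


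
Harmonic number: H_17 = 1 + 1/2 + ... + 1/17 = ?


H_17 = 1/1 + 1/2 + 1/3 + ... + 1/17
= 42142223/12252240
≈ 3.4396

H_17 = 42142223/12252240 ≈ 3.4396


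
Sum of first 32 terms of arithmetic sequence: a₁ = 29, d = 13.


aₙ = 29 + (32-1)×13 = 432
Sₙ = n(a₁+aₙ)/2 = 32×(29+432)/2
= 32×461/2 = 7376

S_32 = 7376


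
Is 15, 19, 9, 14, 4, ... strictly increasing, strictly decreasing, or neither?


Differences: 4, -10, 5, -10
Difference at position 1 is +4 (> 0) but position 2 is -10 (< 0) — sequence both rises and falls
→ NOT monotonic

Not monotonic


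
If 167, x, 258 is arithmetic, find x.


AM = (167 + 258)/2 = 425/2 = 212.5

AM = 212.5


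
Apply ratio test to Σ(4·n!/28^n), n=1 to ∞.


aₙ = 4·n!/28^n
a_{n+1}/aₙ = (n+1)!/28^(n+1) × 28^n/n!  (constant 4 cancels)
= (n+1)/28
L = lim(n→∞) (n+1)/28 = ∞
L > 1 → series DIVERGES

Diverges (ratio test: L = ∞ > 1)


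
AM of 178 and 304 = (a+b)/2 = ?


AM = (178 + 304)/2 = 482/2 = 241

AM = 241


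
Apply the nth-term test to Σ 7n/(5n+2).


lim(n→∞) 7n/(5n+2) = 7/5 = 7/5  (divide numerator and denominator by n)
lim aₙ = 7/5 ≠ 0 → series DIVERGES

Diverges (lim aₙ = 7/5 ≠ 0)


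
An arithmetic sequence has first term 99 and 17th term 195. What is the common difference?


d = (aₙ - a₁)/(n-1)
= (195 - 99)/(17-1)
= 96/16 = 6

d = 6


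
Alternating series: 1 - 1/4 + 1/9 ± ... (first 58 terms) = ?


S = 1 - 1/4 + 1/9 - 1/16 + 1/25 - 1/36 + 1/49 - 1/64 ± ...
= 0.8223
(Full series converges to +π²/12 ≈ +0.8225)

S_58 = 0.8223


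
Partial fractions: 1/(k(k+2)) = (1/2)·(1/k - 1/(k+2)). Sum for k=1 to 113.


1/(k(k+2)) = (1/2)·(1/k - 1/(k+2)) (partial fractions)
Telescoping: Σ = (1/2)·(1 + 1/2 - 1/114 - 1/115) = 4859/6555

Sum = 4859/6555


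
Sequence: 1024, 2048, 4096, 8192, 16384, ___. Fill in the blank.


Pattern: powers of 2: 2ⁿ
Terms: 1024, 2048, 4096, 8192, 16384
Next term = 32768

Next term = 32768


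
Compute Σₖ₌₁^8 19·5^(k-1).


Sₙ = 19×(5^8 - 1)/(5 - 1)
= 19×(390625 - 1)/4
= 19×390624/4
= 1855464

S_8 = 1855464


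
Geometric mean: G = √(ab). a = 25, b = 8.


GM = √(25×8) = √200 = 14.1421

GM = 14.1421


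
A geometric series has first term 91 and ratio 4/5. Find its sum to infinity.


S∞ = a₁/(1-r) = 91/(1 - 4/5)
= 91/(1/5)
= 455

S∞ = 455


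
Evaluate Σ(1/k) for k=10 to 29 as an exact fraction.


Σₖ₌10^29 1/k = 1/10 + 1/11 + 1/12 + ... + 1/29
= 2638126077577/2329089562800
≈ 1.1327

Sum = 2638126077577/2329089562800 ≈ 1.1327


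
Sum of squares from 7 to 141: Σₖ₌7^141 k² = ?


Σₖ₌7^141 k² = Σₖ₌₁^141 k² − Σₖ₌₁^6 k²
= 141·142·283/6 − 6·7·13/6
= 944371 − 91 = 944280

Σk² = 944280


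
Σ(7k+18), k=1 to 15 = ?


Σ(7k+18) = 7·Σk + 18·n
= 7·120 + 18·15
= 840 + 270 = 1110

Σ = 1110


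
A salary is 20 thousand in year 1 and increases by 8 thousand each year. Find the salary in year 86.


aₙ = a₁ + (n-1)d
= 20 + (86-1)×8
= 20 + 680
= 700

a_86 = 700


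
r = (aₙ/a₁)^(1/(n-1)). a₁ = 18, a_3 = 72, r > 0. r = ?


r^(n-1) = aₙ/a₁
r^2 = 72/18 = 4
r = 4^(1/2)
= ±2; taking r > 0 gives r = 2

r = 2


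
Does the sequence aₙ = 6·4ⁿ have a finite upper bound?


aₙ = 6·4ⁿ → as n→∞, aₙ→∞ (since base 4 > 1)
No finite upper bound exists
The sequence is UNBOUNDED

Unbounded (aₙ → ∞ as n → ∞)


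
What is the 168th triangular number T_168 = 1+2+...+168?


n(n+1)/2 = 168×169/2 = 28392/2 = 14196

Σk = 14196


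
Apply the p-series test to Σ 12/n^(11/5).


p-series test: Σ c/n^p converges if p > 1, diverges if p ≤ 1 (constant c > 0 doesn't affect convergence).
p = 11/5
11/5 > 1 → CONVERGES

Converges (p = 11/5 > 1)


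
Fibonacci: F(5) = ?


Fibonacci sequence: 1, 1, 2, 3, 5
F(5) = 5

F(5) = 5


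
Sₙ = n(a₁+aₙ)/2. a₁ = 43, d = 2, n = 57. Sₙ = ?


aₙ = 43 + (57-1)×2 = 155
Sₙ = n(a₁+aₙ)/2 = 57×(43+155)/2
= 57×198/2 = 5643

S_57 = 5643


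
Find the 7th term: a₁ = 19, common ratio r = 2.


aₙ = a₁·r^(n-1)
= 19×2^6
= 19×64
= 1216

a_7 = 1216


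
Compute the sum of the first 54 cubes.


n(n+1)/2 = 54×55/2 = 1485
Σk³ = 1485² = 2205225

Σk³ = 2205225


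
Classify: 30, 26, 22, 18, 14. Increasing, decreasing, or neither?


Differences: -4, -4, -4, -4
All differences < 0 → strictly DECREASING

Monotonically decreasing


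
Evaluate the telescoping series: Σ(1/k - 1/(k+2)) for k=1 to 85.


Telescoping with gap 2: two head and two tail terms survive.
= (1 + 1/2) - (1/86 + 1/87)
= 3/2 - 1/86 - 1/87 = 5525/3741

Sum = 5525/3741


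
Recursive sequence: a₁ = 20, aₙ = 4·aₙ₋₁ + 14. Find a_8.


Computing step by step:
a_1 = 20
a_2 = 94
a_3 = 390
a_4 = 1574
a_5 = 6310
a_6 = 25254
a_7 = 101030
a_8 = 404134


a_8 = 404134


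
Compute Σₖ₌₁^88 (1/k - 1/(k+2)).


Telescoping with gap 2: two head and two tail terms survive.
= (1 + 1/2) - (1/89 + 1/90)
= 3/2 - 1/89 - 1/90 = 5918/4005

Sum = 5918/4005


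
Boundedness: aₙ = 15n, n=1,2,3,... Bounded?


aₙ = 15n → as n→∞, aₙ→∞
No finite upper bound exists
The sequence is UNBOUNDED

Unbounded (aₙ → ∞ as n → ∞)


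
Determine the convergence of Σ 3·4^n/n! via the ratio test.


aₙ = 3·4^n/n!
a_{n+1}/aₙ = 4^(n+1)/(n+1)! × n!/4^n  (constant 3 cancels)
= 4/(n+1)
L = lim(n→∞) 4/(n+1) = 0
L < 1 → series CONVERGES

Converges (ratio test: L = 0 < 1)


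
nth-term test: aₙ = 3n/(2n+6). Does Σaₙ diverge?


lim(n→∞) 3n/(2n+6) = 3/2 = 3/2  (divide numerator and denominator by n)
lim aₙ = 3/2 ≠ 0 → series DIVERGES

Diverges (lim aₙ = 3/2 ≠ 0)


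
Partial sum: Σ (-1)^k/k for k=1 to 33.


S = -1 + 1/2 - 1/3 + 1/4 - 1/5 + 1/6 - 1/7 + 1/8 ± ...
= -0.7081
(Full series converges to -ln(2) ≈ -0.6931)

S_33 = -0.7081


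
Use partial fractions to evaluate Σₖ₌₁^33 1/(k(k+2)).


1/(k(k+2)) = (1/2)·(1/k - 1/(k+2)) (partial fractions)
Telescoping: Σ = (1/2)·(1 + 1/2 - 1/34 - 1/35) = 429/595

Sum = 429/595


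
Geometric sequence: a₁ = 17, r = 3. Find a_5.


aₙ = a₁·r^(n-1)
= 17×3^4
= 17×81
= 1377

a_5 = 1377


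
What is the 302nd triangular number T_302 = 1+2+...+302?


n(n+1)/2 = 302×303/2 = 91506/2 = 45753

Σk = 45753


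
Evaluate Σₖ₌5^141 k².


Σₖ₌5^141 k² = Σₖ₌₁^141 k² − Σₖ₌₁^4 k²
= 141·142·283/6 − 4·5·9/6
= 944371 − 30 = 944341

Σk² = 944341


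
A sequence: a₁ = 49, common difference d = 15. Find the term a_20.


aₙ = a₁ + (n-1)d
= 49 + (20-1)×15
= 49 + 285
= 334

a_20 = 334


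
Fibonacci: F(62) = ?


Fibonacci sequence: 1, 1, 2, 3, 5, 8, 13, 21, 34, 55, 89, ...
F(62) = 4052739537881

F(62) = 4052739537881


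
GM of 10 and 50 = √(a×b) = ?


GM = √(10×50) = √500 = 22.3607

GM = 22.3607


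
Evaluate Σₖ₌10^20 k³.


Σₖ₌10^20 k³ = [20·21/2]² − [9·10/2]²
= 44100 − 2025 = 42075

Σk³ = 42075


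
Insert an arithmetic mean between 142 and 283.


AM = (142 + 283)/2 = 425/2 = 212.5

AM = 212.5


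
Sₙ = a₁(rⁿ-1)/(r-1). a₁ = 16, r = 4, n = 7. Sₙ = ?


Sₙ = 16×(4^7 - 1)/(4 - 1)
= 16×(16384 - 1)/3
= 16×16383/3
= 87376

S_7 = 87376


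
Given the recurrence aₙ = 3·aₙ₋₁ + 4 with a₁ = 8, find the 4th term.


Computing step by step:
a_1 = 8
a_2 = 28
a_3 = 88
a_4 = 268


a_4 = 268


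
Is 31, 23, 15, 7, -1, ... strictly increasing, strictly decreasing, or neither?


Differences: -8, -8, -8, -8
All differences < 0 → strictly DECREASING

Monotonically decreasing


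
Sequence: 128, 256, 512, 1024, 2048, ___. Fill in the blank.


Pattern: powers of 2: 2ⁿ
Terms: 128, 256, 512, 1024, 2048
Next term = 4096

Next term = 4096


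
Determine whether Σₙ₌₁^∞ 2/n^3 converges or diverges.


p-series test: Σ c/n^p converges if p > 1, diverges if p ≤ 1 (constant c > 0 doesn't affect convergence).
p = 3
3 > 1 → CONVERGES

Converges (p = 3 > 1)


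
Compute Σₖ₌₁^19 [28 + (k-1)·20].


aₙ = 28 + (19-1)×20 = 388
Sₙ = n(a₁+aₙ)/2 = 19×(28+388)/2
= 19×416/2 = 3952

S_19 = 3952


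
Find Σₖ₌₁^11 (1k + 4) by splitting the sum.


Σ(1k+4) = 1·Σk + 4·n
= 1·66 + 4·11
= 66 + 44 = 110

Σ = 110


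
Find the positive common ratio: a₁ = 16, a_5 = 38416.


r^(n-1) = aₙ/a₁
r^4 = 38416/16 = 2401
r = 2401^(1/4)
= ±7; taking r > 0 gives r = 7

r = 7


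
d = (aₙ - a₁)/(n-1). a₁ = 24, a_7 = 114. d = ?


d = (aₙ - a₁)/(n-1)
= (114 - 24)/(7-1)
= 90/6 = 15

d = 15


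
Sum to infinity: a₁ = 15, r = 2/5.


S∞ = a₁/(1-r) = 15/(1 - 2/5)
= 15/(3/5)
= 25

S∞ = 25


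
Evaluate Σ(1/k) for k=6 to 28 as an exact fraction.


Σₖ₌6^28 1/k = 1/6 + 1/7 + 1/8 + ... + 1/28
= 132022249763/80313433200
≈ 1.6438

Sum = 132022249763/80313433200 ≈ 1.6438


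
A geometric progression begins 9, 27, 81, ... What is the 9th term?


aₙ = a₁·r^(n-1)
= 9×3^8
= 9×6561
= 59049

a_9 = 59049


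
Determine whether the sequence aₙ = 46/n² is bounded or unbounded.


a₁ = 46, a₂ = 46/4, a₃ = 46/9, ...
0 < aₙ ≤ 46 for all n ≥ 1
The sequence IS bounded

Bounded (0 < aₙ ≤ 46)


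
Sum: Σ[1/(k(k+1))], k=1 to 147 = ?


1/(k(k+1)) = 1/k - 1/(k+1) (partial fractions)
Telescoping: Σ = 1 - 1/148 = 147/148

Sum = 147/148


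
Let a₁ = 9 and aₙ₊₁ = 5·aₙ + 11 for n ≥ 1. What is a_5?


Computing step by step:
a_1 = 9
a_2 = 56
a_3 = 291
a_4 = 1466
a_5 = 7341


a_5 = 7341


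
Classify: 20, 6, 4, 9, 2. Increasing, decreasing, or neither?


Differences: -14, -2, 5, -7
Difference at position 3 is +5 (> 0) but position 1 is -14 (< 0) — sequence both rises and falls
→ NOT monotonic

Not monotonic


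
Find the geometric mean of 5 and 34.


GM = √(5×34) = √170 = 13.0384

GM = 13.0384


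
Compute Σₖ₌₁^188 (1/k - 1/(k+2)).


Telescoping with gap 2: two head and two tail terms survive.
= (1 + 1/2) - (1/189 + 1/190)
= 3/2 - 1/189 - 1/190 = 26743/17955

Sum = 26743/17955


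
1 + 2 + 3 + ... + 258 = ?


n(n+1)/2 = 258×259/2 = 66822/2 = 33411

Σk = 33411


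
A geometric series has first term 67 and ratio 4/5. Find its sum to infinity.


S∞ = a₁/(1-r) = 67/(1 - 4/5)
= 67/(1/5)
= 335

S∞ = 335


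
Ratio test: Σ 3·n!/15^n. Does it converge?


aₙ = 3·n!/15^n
a_{n+1}/aₙ = (n+1)!/15^(n+1) × 15^n/n!  (constant 3 cancels)
= (n+1)/15
L = lim(n→∞) (n+1)/15 = ∞
L > 1 → series DIVERGES

Diverges (ratio test: L = ∞ > 1)


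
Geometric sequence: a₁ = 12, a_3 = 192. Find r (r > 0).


r^(n-1) = aₙ/a₁
r^2 = 192/12 = 16
r = 16^(1/2)
= ±4; taking r > 0 gives r = 4

r = 4


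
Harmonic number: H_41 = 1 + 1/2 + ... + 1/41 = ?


H_41 = 1/1 + 1/2 + 1/3 + ... + 1/41
= 85691034670497533/19914562703599200
≈ 4.3029

H_41 = 85691034670497533/19914562703599200 ≈ 4.3029


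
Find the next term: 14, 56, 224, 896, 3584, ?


Pattern: geometric (r=4)
Terms: 14, 56, 224, 896, 3584
Next term = 14336

Next term = 14336


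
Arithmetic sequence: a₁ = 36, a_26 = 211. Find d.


d = (aₙ - a₁)/(n-1)
= (211 - 36)/(26-1)
= 175/25 = 7

d = 7


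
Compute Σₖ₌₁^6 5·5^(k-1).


Sₙ = 5×(5^6 - 1)/(5 - 1)
= 5×(15625 - 1)/4
= 5×15624/4
= 19530

S_6 = 19530


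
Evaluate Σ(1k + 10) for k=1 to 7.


Σ(1k+10) = 1·Σk + 10·n
= 1·28 + 10·7
= 28 + 70 = 98

Σ = 98


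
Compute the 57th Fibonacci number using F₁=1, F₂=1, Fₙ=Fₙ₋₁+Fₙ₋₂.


Fibonacci sequence: 1, 1, 2, 3, 5, 8, 13, 21, 34, 55, 89, ...
F(57) = 365435296162

F(57) = 365435296162


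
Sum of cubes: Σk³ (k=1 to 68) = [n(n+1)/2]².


n(n+1)/2 = 68×69/2 = 2346
Σk³ = 2346² = 5503716

Σk³ = 5503716


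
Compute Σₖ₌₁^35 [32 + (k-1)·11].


aₙ = 32 + (35-1)×11 = 406
Sₙ = n(a₁+aₙ)/2 = 35×(32+406)/2
= 35×438/2 = 7665

S_35 = 7665


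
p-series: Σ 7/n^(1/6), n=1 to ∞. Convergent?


p-series test: Σ c/n^p converges if p > 1, diverges if p ≤ 1 (constant c > 0 doesn't affect convergence).
p = 1/6
1/6 ≤ 1 → DIVERGES

Diverges (p = 1/6 ≤ 1)


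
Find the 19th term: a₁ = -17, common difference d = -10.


aₙ = a₁ + (n-1)d
= -17 + (19-1)×-10
= -17 - 180
= -197

a_19 = -197


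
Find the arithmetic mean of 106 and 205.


AM = (106 + 205)/2 = 311/2 = 155.5

AM = 155.5


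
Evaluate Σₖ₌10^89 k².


Σₖ₌10^89 k² = Σₖ₌₁^89 k² − Σₖ₌₁^9 k²
= 89·90·179/6 − 9·10·19/6
= 238965 − 285 = 238680

Σk² = 238680


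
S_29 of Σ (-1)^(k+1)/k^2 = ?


S = 1 - 1/4 + 1/9 - 1/16 + 1/25 - 1/36 + 1/49 - 1/64 ± ...
= 0.823
(Full series converges to +π²/12 ≈ +0.8225)

S_29 = 0.823


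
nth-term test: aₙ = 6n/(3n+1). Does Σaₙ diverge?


lim(n→∞) 6n/(3n+1) = 6/3 = 2  (divide numerator and denominator by n)
lim aₙ = 2 ≠ 0 → series DIVERGES

Diverges (lim aₙ = 2 ≠ 0)


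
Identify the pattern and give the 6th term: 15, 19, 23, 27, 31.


Pattern: arithmetic (d=4)
Terms: 15, 19, 23, 27, 31
Next term = 35

Next term = 35


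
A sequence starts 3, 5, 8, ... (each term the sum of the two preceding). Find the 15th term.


Computing iteratively: 3, 5, 8, 13, 21, 34, 55, 89, 144, 233, 377, 610, ...
a_15 = 2584

a_15 = 2584


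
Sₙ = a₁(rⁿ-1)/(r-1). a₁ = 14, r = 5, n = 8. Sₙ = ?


Sₙ = 14×(5^8 - 1)/(5 - 1)
= 14×(390625 - 1)/4
= 14×390624/4
= 1367184

S_8 = 1367184


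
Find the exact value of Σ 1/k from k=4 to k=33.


Σₖ₌4^33 1/k = 1/4 + 1/5 + 1/6 + ... + 1/33
= 29608831262749/13127595717600
≈ 2.2555

Sum = 29608831262749/13127595717600 ≈ 2.2555


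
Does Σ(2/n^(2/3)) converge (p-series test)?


p-series test: Σ c/n^p converges if p > 1, diverges if p ≤ 1 (constant c > 0 doesn't affect convergence).
p = 2/3
2/3 ≤ 1 → DIVERGES

Diverges (p = 2/3 ≤ 1)


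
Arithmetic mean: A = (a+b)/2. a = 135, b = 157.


AM = (135 + 157)/2 = 292/2 = 146

AM = 146


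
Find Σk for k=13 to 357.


Σₖ₌13^357 k = Σₖ₌₁^357 k − Σₖ₌₁^12 k
= 357·358/2 − 12·13/2
= 63903 − 78 = 63825

Σk = 63825


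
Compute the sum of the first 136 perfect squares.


n = 136
n(n+1)(2n+1)/6 = 136×137×273/6
= 5086536/6 = 847756

Σk² = 847756


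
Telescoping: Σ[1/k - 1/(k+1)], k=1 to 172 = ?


Telescoping: adjacent terms cancel.
= 1/1 - 1/173
= 1 - 1/173 = 172/173

Sum = 172/173


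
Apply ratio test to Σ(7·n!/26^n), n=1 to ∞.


aₙ = 7·n!/26^n
a_{n+1}/aₙ = (n+1)!/26^(n+1) × 26^n/n!  (constant 7 cancels)
= (n+1)/26
L = lim(n→∞) (n+1)/26 = ∞
L > 1 → series DIVERGES

Diverges (ratio test: L = ∞ > 1)


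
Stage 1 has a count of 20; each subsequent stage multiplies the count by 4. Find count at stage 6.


aₙ = a₁·r^(n-1)
= 20×4^5
= 20×1024
= 20480

a_6 = 20480


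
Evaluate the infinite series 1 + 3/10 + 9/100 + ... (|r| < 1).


S∞ = a₁/(1-r) = 1/(1 - 3/10)
= 1/(7/10)
= 10/7

S∞ = 10/7


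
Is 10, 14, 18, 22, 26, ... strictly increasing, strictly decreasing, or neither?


Differences: 4, 4, 4, 4
All differences > 0 → strictly INCREASING

Monotonically increasing


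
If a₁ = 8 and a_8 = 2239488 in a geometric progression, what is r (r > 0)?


r^(n-1) = aₙ/a₁
r^7 = 2239488/8 = 279936
r = 279936^(1/7)
= 6

r = 6


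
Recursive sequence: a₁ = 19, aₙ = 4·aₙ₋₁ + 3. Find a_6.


Computing step by step:
a_1 = 19
a_2 = 79
a_3 = 319
a_4 = 1279
a_5 = 5119
a_6 = 20479


a_6 = 20479


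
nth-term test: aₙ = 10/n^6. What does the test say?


lim(n→∞) 10/n^6 = 0
lim aₙ = 0 → nth-term test is INCONCLUSIVE
(Need other tests; this is actually a convergent p-series with p=6 > 1)

Inconclusive (lim aₙ = 0; need another test)


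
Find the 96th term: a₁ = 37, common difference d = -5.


aₙ = a₁ + (n-1)d
= 37 + (96-1)×-5
= 37 - 475
= -438

a_96 = -438


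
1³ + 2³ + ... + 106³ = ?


n(n+1)/2 = 106×107/2 = 5671
Σk³ = 5671² = 32160241

Σk³ = 32160241


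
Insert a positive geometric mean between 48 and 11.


GM = √(48×11) = √528 = 22.9783

GM = 22.9783


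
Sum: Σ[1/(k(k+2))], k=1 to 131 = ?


1/(k(k+2)) = (1/2)·(1/k - 1/(k+2)) (partial fractions)
Telescoping: Σ = (1/2)·(1 + 1/2 - 1/132 - 1/133) = 26069/35112

Sum = 26069/35112


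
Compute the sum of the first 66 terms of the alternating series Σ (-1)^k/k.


S = -1 + 1/2 - 1/3 + 1/4 - 1/5 + 1/6 - 1/7 + 1/8 ± ...
= -0.6856
(Full series converges to -ln(2) ≈ -0.6931)

S_66 = -0.6856


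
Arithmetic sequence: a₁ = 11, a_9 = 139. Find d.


d = (aₙ - a₁)/(n-1)
= (139 - 11)/(9-1)
= 128/8 = 16

d = 16


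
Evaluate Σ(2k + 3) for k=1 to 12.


Σ(2k+3) = 2·Σk + 3·n
= 2·78 + 3·12
= 156 + 36 = 192

Σ = 192


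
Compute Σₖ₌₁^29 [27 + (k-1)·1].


aₙ = 27 + (29-1)×1 = 55
Sₙ = n(a₁+aₙ)/2 = 29×(27+55)/2
= 29×82/2 = 1189

S_29 = 1189


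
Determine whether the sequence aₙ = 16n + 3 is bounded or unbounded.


aₙ = 16n + 3 → as n→∞, aₙ→∞
No finite upper bound exists
The sequence is UNBOUNDED

Unbounded (aₙ → ∞ as n → ∞)


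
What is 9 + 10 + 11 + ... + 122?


Σₖ₌9^122 k = Σₖ₌₁^122 k − Σₖ₌₁^8 k
= 122·123/2 − 8·9/2
= 7503 − 36 = 7467

Σk = 7467


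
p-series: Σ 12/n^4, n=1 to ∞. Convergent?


p-series test: Σ c/n^p converges if p > 1, diverges if p ≤ 1 (constant c > 0 doesn't affect convergence).
p = 4
4 > 1 → CONVERGES

Converges (p = 4 > 1)


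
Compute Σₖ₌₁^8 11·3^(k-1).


Sₙ = 11×(3^8 - 1)/(3 - 1)
= 11×(6561 - 1)/2
= 11×6560/2
= 36080

S_8 = 36080


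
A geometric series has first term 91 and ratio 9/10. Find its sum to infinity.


S∞ = a₁/(1-r) = 91/(1 - 9/10)
= 91/(1/10)
= 910

S∞ = 910


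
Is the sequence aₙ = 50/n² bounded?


a₁ = 50, a₂ = 50/4, a₃ = 50/9, ...
0 < aₙ ≤ 50 for all n ≥ 1
The sequence IS bounded

Bounded (0 < aₙ ≤ 50)


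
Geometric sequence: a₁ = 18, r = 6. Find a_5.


aₙ = a₁·r^(n-1)
= 18×6^4
= 18×1296
= 23328

a_5 = 23328


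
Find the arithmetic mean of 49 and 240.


AM = (49 + 240)/2 = 289/2 = 144.5

AM = 144.5


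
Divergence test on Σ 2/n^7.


lim(n→∞) 2/n^7 = 0
lim aₙ = 0 → nth-term test is INCONCLUSIVE
(Need other tests; this is actually a convergent p-series with p=7 > 1)

Inconclusive (lim aₙ = 0; need another test)


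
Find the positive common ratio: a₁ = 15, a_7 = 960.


r^(n-1) = aₙ/a₁
r^6 = 960/15 = 64
r = 64^(1/6)
= ±2; taking r > 0 gives r = 2

r = 2


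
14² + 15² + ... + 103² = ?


Σₖ₌14^103 k² = Σₖ₌₁^103 k² − Σₖ₌₁^13 k²
= 103·104·207/6 − 13·14·27/6
= 369564 − 819 = 368745

Σk² = 368745


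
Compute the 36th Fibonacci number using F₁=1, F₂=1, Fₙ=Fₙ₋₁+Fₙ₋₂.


Fibonacci sequence: 1, 1, 2, 3, 5, 8, 13, 21, 34, 55, 89, ...
F(36) = 14930352

F(36) = 14930352


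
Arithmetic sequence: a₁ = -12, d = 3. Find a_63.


aₙ = a₁ + (n-1)d
= -12 + (63-1)×3
= -12 + 186
= 174

a_63 = 174


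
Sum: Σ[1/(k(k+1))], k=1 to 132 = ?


1/(k(k+1)) = 1/k - 1/(k+1) (partial fractions)
Telescoping: Σ = 1 - 1/133 = 132/133

Sum = 132/133


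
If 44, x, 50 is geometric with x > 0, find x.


GM = √(44×50) = √2200 = 46.9042

GM = 46.9042


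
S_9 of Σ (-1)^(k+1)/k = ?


S = 1 - 1/2 + 1/3 - 1/4 + 1/5 - 1/6 + 1/7 - 1/8 ± ...
= 0.7456
(Full series converges to +ln(2) ≈ +0.6931)

S_9 = 0.7456


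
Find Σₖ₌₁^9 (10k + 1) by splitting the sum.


Σ(10k+1) = 10·Σk + 1·n
= 10·45 + 1·9
= 450 + 9 = 459

Σ = 459


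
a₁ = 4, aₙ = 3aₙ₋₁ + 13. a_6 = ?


Computing step by step:
a_1 = 4
a_2 = 25
a_3 = 88
a_4 = 277
a_5 = 844
a_6 = 2545


a_6 = 2545


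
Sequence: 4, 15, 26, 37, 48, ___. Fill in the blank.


Pattern: arithmetic (d=11)
Terms: 4, 15, 26, 37, 48
Next term = 59

Next term = 59


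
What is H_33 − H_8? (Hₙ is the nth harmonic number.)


Σₖ₌9^33 1/k = 1/9 + 1/10 + 1/11 + ... + 1/33
= 17997160288729/13127595717600
≈ 1.3709

Sum = 17997160288729/13127595717600 ≈ 1.3709


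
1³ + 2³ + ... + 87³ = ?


n(n+1)/2 = 87×88/2 = 3828
Σk³ = 3828² = 14653584

Σk³ = 14653584


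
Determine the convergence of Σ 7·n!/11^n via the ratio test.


aₙ = 7·n!/11^n
a_{n+1}/aₙ = (n+1)!/11^(n+1) × 11^n/n!  (constant 7 cancels)
= (n+1)/11
L = lim(n→∞) (n+1)/11 = ∞
L > 1 → series DIVERGES

Diverges (ratio test: L = ∞ > 1)


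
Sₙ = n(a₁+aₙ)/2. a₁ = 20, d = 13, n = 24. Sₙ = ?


aₙ = 20 + (24-1)×13 = 319
Sₙ = n(a₁+aₙ)/2 = 24×(20+319)/2
= 24×339/2 = 4068

S_24 = 4068


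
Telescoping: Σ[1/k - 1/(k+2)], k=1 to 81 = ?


Telescoping with gap 2: two head and two tail terms survive.
= (1 + 1/2) - (1/82 + 1/83)
= 3/2 - 1/82 - 1/83 = 5022/3403

Sum = 5022/3403


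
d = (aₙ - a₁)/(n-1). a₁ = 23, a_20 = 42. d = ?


d = (aₙ - a₁)/(n-1)
= (42 - 23)/(20-1)
= 19/19 = 1

d = 1


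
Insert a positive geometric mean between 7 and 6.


GM = √(7×6) = √42 = 6.4807

GM = 6.4807


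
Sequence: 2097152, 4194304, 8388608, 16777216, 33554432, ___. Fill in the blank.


Pattern: powers of 2: 2ⁿ
Terms: 2097152, 4194304, 8388608, 16777216, 33554432
Next term = 67108864

Next term = 67108864


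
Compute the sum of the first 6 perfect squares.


n = 6
n(n+1)(2n+1)/6 = 6×7×13/6
= 546/6 = 91

Σk² = 91


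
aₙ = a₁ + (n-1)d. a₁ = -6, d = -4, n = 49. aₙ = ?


aₙ = a₁ + (n-1)d
= -6 + (49-1)×-4
= -6 - 192
= -198

a_49 = -198


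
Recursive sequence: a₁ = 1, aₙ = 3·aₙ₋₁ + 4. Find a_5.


Computing step by step:
a_1 = 1
a_2 = 7
a_3 = 25
a_4 = 79
a_5 = 241


a_5 = 241


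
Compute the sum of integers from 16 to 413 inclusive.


Σₖ₌16^413 k = Σₖ₌₁^413 k − Σₖ₌₁^15 k
= 413·414/2 − 15·16/2
= 85491 − 120 = 85371

Σk = 85371


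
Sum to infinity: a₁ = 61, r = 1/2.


S∞ = a₁/(1-r) = 61/(1 - 1/2)
= 61/(1/2)
= 122

S∞ = 122


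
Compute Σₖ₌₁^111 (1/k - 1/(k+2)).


Telescoping with gap 2: two head and two tail terms survive.
= (1 + 1/2) - (1/112 + 1/113)
= 3/2 - 1/112 - 1/113 = 18759/12656

Sum = 18759/12656


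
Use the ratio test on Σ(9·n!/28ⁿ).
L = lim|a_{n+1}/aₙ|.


aₙ = 9·n!/28^n
a_{n+1}/aₙ = (n+1)!/28^(n+1) × 28^n/n!  (constant 9 cancels)
= (n+1)/28
L = lim(n→∞) (n+1)/28 = ∞
L > 1 → series DIVERGES

Diverges (ratio test: L = ∞ > 1)


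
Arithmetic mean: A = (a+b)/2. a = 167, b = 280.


AM = (167 + 280)/2 = 447/2 = 223.5

AM = 223.5


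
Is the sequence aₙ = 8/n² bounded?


a₁ = 8, a₂ = 8/4, a₃ = 8/9, ...
0 < aₙ ≤ 8 for all n ≥ 1
The sequence IS bounded

Bounded (0 < aₙ ≤ 8)


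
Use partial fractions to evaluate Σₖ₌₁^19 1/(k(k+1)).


1/(k(k+1)) = 1/k - 1/(k+1) (partial fractions)
Telescoping: Σ = 1 - 1/20 = 19/20

Sum = 19/20


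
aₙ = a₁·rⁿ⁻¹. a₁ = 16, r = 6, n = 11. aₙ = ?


aₙ = a₁·r^(n-1)
= 16×6^10
= 16×60466176
= 967458816

a_11 = 967458816


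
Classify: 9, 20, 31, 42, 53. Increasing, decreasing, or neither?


Differences: 11, 11, 11, 11
All differences > 0 → strictly INCREASING

Monotonically increasing


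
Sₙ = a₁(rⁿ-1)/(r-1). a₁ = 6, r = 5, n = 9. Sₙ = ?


Sₙ = 6×(5^9 - 1)/(5 - 1)
= 6×(1953125 - 1)/4
= 6×1953124/4
= 2929686

S_9 = 2929686


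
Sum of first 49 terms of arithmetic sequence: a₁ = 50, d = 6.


aₙ = 50 + (49-1)×6 = 338
Sₙ = n(a₁+aₙ)/2 = 49×(50+338)/2
= 49×388/2 = 9506

S_49 = 9506


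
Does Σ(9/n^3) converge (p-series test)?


p-series test: Σ c/n^p converges if p > 1, diverges if p ≤ 1 (constant c > 0 doesn't affect convergence).
p = 3
3 > 1 → CONVERGES

Converges (p = 3 > 1)


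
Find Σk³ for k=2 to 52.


Σₖ₌2^52 k³ = [52·53/2]² − [1·2/2]²
= 1898884 − 1 = 1898883

Σk³ = 1898883


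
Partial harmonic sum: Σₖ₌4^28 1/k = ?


Σₖ₌4^28 1/k = 1/4 + 1/5 + 1/6 + ... + 1/28
= 168163294703/80313433200
≈ 2.0938

Sum = 168163294703/80313433200 ≈ 2.0938


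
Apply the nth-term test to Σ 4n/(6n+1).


lim(n→∞) 4n/(6n+1) = 4/6 = 2/3  (divide numerator and denominator by n)
lim aₙ = 2/3 ≠ 0 → series DIVERGES

Diverges (lim aₙ = 2/3 ≠ 0)


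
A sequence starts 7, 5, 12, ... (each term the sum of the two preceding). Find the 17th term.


Computing iteratively: 7, 5, 12, 17, 29, 46, 75, 121, 196, 317, 513, 830, ...
a_17 = 9205

a_17 = 9205


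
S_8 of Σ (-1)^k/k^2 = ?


S = -1 + 1/4 - 1/9 + 1/16 - 1/25 + 1/36 - 1/49 + 1/64
= -0.8156
(Full series converges to -π²/12 ≈ -0.8225)

S_8 = -0.8156


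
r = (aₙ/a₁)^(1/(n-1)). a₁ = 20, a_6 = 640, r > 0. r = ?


r^(n-1) = aₙ/a₁
r^5 = 640/20 = 32
r = 32^(1/5)
= 2

r = 2


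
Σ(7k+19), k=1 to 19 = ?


Σ(7k+19) = 7·Σk + 19·n
= 7·190 + 19·19
= 1330 + 361 = 1691

Σ = 1691


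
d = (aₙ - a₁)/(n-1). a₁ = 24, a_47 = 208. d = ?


d = (aₙ - a₁)/(n-1)
= (208 - 24)/(47-1)
= 184/46 = 4

d = 4


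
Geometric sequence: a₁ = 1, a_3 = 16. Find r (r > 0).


r^(n-1) = aₙ/a₁
r^2 = 16/1 = 16
r = 16^(1/2)
= ±4; taking r > 0 gives r = 4

r = 4


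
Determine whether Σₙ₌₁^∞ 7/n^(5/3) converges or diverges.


p-series test: Σ c/n^p converges if p > 1, diverges if p ≤ 1 (constant c > 0 doesn't affect convergence).
p = 5/3
5/3 > 1 → CONVERGES

Converges (p = 5/3 > 1)


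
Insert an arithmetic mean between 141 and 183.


AM = (141 + 183)/2 = 324/2 = 162

AM = 162


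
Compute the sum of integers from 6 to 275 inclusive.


Σₖ₌6^275 k = Σₖ₌₁^275 k − Σₖ₌₁^5 k
= 275·276/2 − 5·6/2
= 37950 − 15 = 37935

Σk = 37935


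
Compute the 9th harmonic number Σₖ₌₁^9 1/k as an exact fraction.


H_9 = 1/1 + 1/2 + 1/3 + 1/4 + 1/5 + 1/6 + 1/7 + 1/8 + 1/9
= 7129/2520
≈ 2.829

H_9 = 7129/2520 ≈ 2.829


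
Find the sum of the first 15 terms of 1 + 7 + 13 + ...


aₙ = 1 + (15-1)×6 = 85
Sₙ = n(a₁+aₙ)/2 = 15×(1+85)/2
= 15×86/2 = 645

S_15 = 645


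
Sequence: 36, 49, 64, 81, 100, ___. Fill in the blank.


Pattern: perfect squares: n²
Terms: 36, 49, 64, 81, 100
Next term = 121

Next term = 121


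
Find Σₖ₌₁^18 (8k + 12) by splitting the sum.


Σ(8k+12) = 8·Σk + 12·n
= 8·171 + 12·18
= 1368 + 216 = 1584

Σ = 1584


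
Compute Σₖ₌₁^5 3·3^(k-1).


Sₙ = 3×(3^5 - 1)/(3 - 1)
= 3×(243 - 1)/2
= 3×242/2
= 363

S_5 = 363


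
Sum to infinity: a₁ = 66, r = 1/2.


S∞ = a₁/(1-r) = 66/(1 - 1/2)
= 66/(1/2)
= 132

S∞ = 132


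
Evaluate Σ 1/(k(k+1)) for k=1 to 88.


1/(k(k+1)) = 1/k - 1/(k+1) (partial fractions)
Telescoping: Σ = 1 - 1/89 = 88/89

Sum = 88/89


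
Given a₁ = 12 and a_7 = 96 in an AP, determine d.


d = (aₙ - a₁)/(n-1)
= (96 - 12)/(7-1)
= 84/6 = 14

d = 14


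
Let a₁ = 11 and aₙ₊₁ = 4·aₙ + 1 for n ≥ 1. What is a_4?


Computing step by step:
a_1 = 11
a_2 = 45
a_3 = 181
a_4 = 725


a_4 = 725


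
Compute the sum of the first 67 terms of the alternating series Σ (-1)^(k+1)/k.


S = 1 - 1/2 + 1/3 - 1/4 + 1/5 - 1/6 + 1/7 - 1/8 ± ...
= 0.7006
(Full series converges to +ln(2) ≈ +0.6931)

S_67 = 0.7006


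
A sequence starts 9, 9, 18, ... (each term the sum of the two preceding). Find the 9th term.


Computing iteratively: 9, 9, 18, 27, 45, 72, 117, 189, 306
a_9 = 306

a_9 = 306


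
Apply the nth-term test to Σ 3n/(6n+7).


lim(n→∞) 3n/(6n+7) = 3/6 = 1/2  (divide numerator and denominator by n)
lim aₙ = 1/2 ≠ 0 → series DIVERGES

Diverges (lim aₙ = 1/2 ≠ 0)


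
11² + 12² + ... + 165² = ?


Σₖ₌11^165 k² = Σₖ₌₁^165 k² − Σₖ₌₁^10 k²
= 165·166·331/6 − 10·11·21/6
= 1511015 − 385 = 1510630

Σk² = 1510630


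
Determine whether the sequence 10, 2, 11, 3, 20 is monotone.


Differences: -8, 9, -8, 17
Difference at position 2 is +9 (> 0) but position 1 is -8 (< 0) — sequence both rises and falls
→ NOT monotonic

Not monotonic


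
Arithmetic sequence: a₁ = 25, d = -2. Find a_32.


aₙ = a₁ + (n-1)d
= 25 + (32-1)×-2
= 25 - 62
= -37

a_32 = -37


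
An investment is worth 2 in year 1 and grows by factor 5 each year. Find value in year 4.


aₙ = a₁·r^(n-1)
= 2×5^3
= 2×125
= 250

a_4 = 250


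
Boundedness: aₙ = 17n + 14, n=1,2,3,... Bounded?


aₙ = 17n + 14 → as n→∞, aₙ→∞
No finite upper bound exists
The sequence is UNBOUNDED

Unbounded (aₙ → ∞ as n → ∞)


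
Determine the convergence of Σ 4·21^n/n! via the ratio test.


aₙ = 4·21^n/n!
a_{n+1}/aₙ = 21^(n+1)/(n+1)! × n!/21^n  (constant 4 cancels)
= 21/(n+1)
L = lim(n→∞) 21/(n+1) = 0
L < 1 → series CONVERGES

Converges (ratio test: L = 0 < 1)


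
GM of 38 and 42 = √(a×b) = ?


GM = √(38×42) = √1596 = 39.95

GM = 39.95


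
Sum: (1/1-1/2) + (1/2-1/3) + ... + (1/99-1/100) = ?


Telescoping: adjacent terms cancel.
= 1/1 - 1/100
= 1 - 1/100 = 99/100

Sum = 99/100


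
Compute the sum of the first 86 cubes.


n(n+1)/2 = 86×87/2 = 3741
Σk³ = 3741² = 13995081

Σk³ = 13995081


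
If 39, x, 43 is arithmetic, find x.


AM = (39 + 43)/2 = 82/2 = 41

AM = 41


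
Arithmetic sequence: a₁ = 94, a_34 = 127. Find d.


d = (aₙ - a₁)/(n-1)
= (127 - 94)/(34-1)
= 33/33 = 1

d = 1


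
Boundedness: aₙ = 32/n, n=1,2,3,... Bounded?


a₁ = 32, a₂ = 32/2, a₃ = 32/3, ...
0 < aₙ ≤ 32 for all n ≥ 1
Lower bound: 0, Upper bound: 32
The sequence IS bounded

Bounded (0 < aₙ ≤ 32)


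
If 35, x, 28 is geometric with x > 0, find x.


GM = √(35×28) = √980 = 31.305

GM = 31.305


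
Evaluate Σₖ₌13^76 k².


Σₖ₌13^76 k² = Σₖ₌₁^76 k² − Σₖ₌₁^12 k²
= 76·77·153/6 − 12·13·25/6
= 149226 − 650 = 148576

Σk² = 148576


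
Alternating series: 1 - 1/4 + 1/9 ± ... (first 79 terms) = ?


S = 1 - 1/4 + 1/9 - 1/16 + 1/25 - 1/36 + 1/49 - 1/64 ± ...
= 0.8225
(Full series converges to +π²/12 ≈ +0.8225)

S_79 = 0.8225


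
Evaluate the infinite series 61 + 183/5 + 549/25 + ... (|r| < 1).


S∞ = a₁/(1-r) = 61/(1 - 3/5)
= 61/(2/5)
= 305/2

S∞ = 305/2


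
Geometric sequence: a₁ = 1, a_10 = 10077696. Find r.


r^(n-1) = aₙ/a₁
r^9 = 10077696/1 = 10077696
r = 10077696^(1/9)
= 6

r = 6


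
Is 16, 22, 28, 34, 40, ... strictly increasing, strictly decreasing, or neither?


Differences: 6, 6, 6, 6
All differences > 0 → strictly INCREASING

Monotonically increasing


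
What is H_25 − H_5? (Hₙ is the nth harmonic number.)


Σₖ₌6^25 1/k = 1/6 + 1/7 + 1/8 + ... + 1/25
= 13676707007/8923714800
≈ 1.5326

Sum = 13676707007/8923714800 ≈ 1.5326


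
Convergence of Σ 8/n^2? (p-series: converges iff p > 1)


p-series test: Σ c/n^p converges if p > 1, diverges if p ≤ 1 (constant c > 0 doesn't affect convergence).
p = 2
2 > 1 → CONVERGES

Converges (p = 2 > 1)


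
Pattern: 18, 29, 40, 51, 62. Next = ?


Pattern: arithmetic (d=11)
Terms: 18, 29, 40, 51, 62
Next term = 73

Next term = 73


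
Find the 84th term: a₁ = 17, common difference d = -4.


aₙ = a₁ + (n-1)d
= 17 + (84-1)×-4
= 17 - 332
= -315

a_84 = -315


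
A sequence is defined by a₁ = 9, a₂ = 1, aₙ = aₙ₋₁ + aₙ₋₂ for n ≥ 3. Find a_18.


Computing iteratively: 9, 1, 10, 11, 21, 32, 53, 85, 138, 223, 361, 584, ...
a_18 = 10480

a_18 = 10480


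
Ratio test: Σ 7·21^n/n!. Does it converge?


aₙ = 7·21^n/n!
a_{n+1}/aₙ = 21^(n+1)/(n+1)! × n!/21^n  (constant 7 cancels)
= 21/(n+1)
L = lim(n→∞) 21/(n+1) = 0
L < 1 → series CONVERGES

Converges (ratio test: L = 0 < 1)


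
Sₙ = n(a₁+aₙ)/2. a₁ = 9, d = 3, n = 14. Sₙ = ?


aₙ = 9 + (14-1)×3 = 48
Sₙ = n(a₁+aₙ)/2 = 14×(9+48)/2
= 14×57/2 = 399

S_14 = 399


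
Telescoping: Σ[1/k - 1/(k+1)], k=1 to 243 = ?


Telescoping: adjacent terms cancel.
= 1/1 - 1/244
= 1 - 1/244 = 243/244

Sum = 243/244


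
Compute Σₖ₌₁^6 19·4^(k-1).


Sₙ = 19×(4^6 - 1)/(4 - 1)
= 19×(4096 - 1)/3
= 19×4095/3
= 25935

S_6 = 25935


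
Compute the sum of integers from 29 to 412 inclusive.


Σₖ₌29^412 k = Σₖ₌₁^412 k − Σₖ₌₁^28 k
= 412·413/2 − 28·29/2
= 85078 − 406 = 84672

Σk = 84672


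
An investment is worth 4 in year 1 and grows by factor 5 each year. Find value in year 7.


aₙ = a₁·r^(n-1)
= 4×5^6
= 4×15625
= 62500

a_7 = 62500


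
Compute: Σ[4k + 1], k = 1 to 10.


Σ(4k+1) = 4·Σk + 1·n
= 4·55 + 1·10
= 220 + 10 = 230

Σ = 230


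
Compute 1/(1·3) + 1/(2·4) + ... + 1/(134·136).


1/(k(k+2)) = (1/2)·(1/k - 1/(k+2)) (partial fractions)
Telescoping: Σ = (1/2)·(1 + 1/2 - 1/135 - 1/136) = 27269/36720

Sum = 27269/36720


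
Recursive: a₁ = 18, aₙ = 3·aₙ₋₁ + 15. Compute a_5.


Computing step by step:
a_1 = 18
a_2 = 69
a_3 = 222
a_4 = 681
a_5 = 2058


a_5 = 2058


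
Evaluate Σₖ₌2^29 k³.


Σₖ₌2^29 k³ = [29·30/2]² − [1·2/2]²
= 189225 − 1 = 189224

Σk³ = 189224


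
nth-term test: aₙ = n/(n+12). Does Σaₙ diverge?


lim(n→∞) n/(n+12) = 1/1 = 1  (divide numerator and denominator by n)
lim aₙ = 1 ≠ 0 → series DIVERGES

Diverges (lim aₙ = 1 ≠ 0)


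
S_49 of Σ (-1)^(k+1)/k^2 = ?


S = 1 - 1/4 + 1/9 - 1/16 + 1/25 - 1/36 + 1/49 - 1/64 ± ...
= 0.8227
(Full series converges to +π²/12 ≈ +0.8225)

S_49 = 0.8227


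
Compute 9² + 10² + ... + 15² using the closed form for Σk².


Σₖ₌9^15 k² = Σₖ₌₁^15 k² − Σₖ₌₁^8 k²
= 15·16·31/6 − 8·9·17/6
= 1240 − 204 = 1036

Σk² = 1036


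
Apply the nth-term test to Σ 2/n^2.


lim(n→∞) 2/n^2 = 0
lim aₙ = 0 → nth-term test is INCONCLUSIVE
(Need other tests; this is actually a convergent p-series with p=2 > 1)

Inconclusive (lim aₙ = 0; need another test)


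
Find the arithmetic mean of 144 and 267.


AM = (144 + 267)/2 = 411/2 = 205.5

AM = 205.5


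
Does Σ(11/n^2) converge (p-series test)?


p-series test: Σ c/n^p converges if p > 1, diverges if p ≤ 1 (constant c > 0 doesn't affect convergence).
p = 2
2 > 1 → CONVERGES

Converges (p = 2 > 1)


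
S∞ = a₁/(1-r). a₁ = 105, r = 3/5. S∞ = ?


S∞ = a₁/(1-r) = 105/(1 - 3/5)
= 105/(2/5)
= 525/2

S∞ = 525/2


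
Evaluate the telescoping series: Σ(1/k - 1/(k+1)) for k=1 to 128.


Telescoping: adjacent terms cancel.
= 1/1 - 1/129
= 1 - 1/129 = 128/129

Sum = 128/129


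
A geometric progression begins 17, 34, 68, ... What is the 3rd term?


aₙ = a₁·r^(n-1)
= 17×2^2
= 17×4
= 68

a_3 = 68


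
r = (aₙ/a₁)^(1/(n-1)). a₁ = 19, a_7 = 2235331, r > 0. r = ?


r^(n-1) = aₙ/a₁
r^6 = 2235331/19 = 117649
r = 117649^(1/6)
= ±7; taking r > 0 gives r = 7

r = 7


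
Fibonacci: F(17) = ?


Fibonacci sequence: 1, 1, 2, 3, 5, 8, 13, 21, 34, 55, 89, ...
F(17) = 1597

F(17) = 1597


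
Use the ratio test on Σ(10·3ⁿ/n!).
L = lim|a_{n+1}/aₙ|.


aₙ = 10·3^n/n!
a_{n+1}/aₙ = 3^(n+1)/(n+1)! × n!/3^n  (constant 10 cancels)
= 3/(n+1)
L = lim(n→∞) 3/(n+1) = 0
L < 1 → series CONVERGES

Converges (ratio test: L = 0 < 1)


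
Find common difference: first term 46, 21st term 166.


d = (aₙ - a₁)/(n-1)
= (166 - 46)/(21-1)
= 120/20 = 6

d = 6


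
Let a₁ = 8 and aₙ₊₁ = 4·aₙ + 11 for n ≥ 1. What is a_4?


Computing step by step:
a_1 = 8
a_2 = 43
a_3 = 183
a_4 = 743


a_4 = 743


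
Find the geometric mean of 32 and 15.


GM = √(32×15) = √480 = 21.9089

GM = 21.9089


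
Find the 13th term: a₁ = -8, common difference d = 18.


aₙ = a₁ + (n-1)d
= -8 + (13-1)×18
= -8 + 216
= 208

a_13 = 208


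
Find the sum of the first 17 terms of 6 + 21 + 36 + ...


aₙ = 6 + (17-1)×15 = 246
Sₙ = n(a₁+aₙ)/2 = 17×(6+246)/2
= 17×252/2 = 2142

S_17 = 2142


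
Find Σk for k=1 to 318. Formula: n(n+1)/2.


n(n+1)/2 = 318×319/2 = 101442/2 = 50721

Σk = 50721


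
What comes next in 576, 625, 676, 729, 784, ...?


Pattern: perfect squares: n²
Terms: 576, 625, 676, 729, 784
Next term = 841

Next term = 841


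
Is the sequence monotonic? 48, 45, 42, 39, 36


Differences: -3, -3, -3, -3
All differences < 0 → strictly DECREASING

Monotonically decreasing


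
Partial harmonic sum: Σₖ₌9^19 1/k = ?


Σₖ₌9^19 1/k = 1/9 + 1/10 + 1/11 + ... + 1/19
= 12879365/15519504
≈ 0.8299

Sum = 12879365/15519504 ≈ 0.8299
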